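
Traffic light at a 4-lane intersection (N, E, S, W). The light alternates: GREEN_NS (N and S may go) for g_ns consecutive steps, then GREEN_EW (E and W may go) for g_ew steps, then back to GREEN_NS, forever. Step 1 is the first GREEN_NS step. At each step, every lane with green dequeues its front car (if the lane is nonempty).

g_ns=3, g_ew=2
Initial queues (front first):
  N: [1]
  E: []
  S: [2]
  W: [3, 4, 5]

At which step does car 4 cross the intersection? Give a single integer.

Step 1 [NS]: N:car1-GO,E:wait,S:car2-GO,W:wait | queues: N=0 E=0 S=0 W=3
Step 2 [NS]: N:empty,E:wait,S:empty,W:wait | queues: N=0 E=0 S=0 W=3
Step 3 [NS]: N:empty,E:wait,S:empty,W:wait | queues: N=0 E=0 S=0 W=3
Step 4 [EW]: N:wait,E:empty,S:wait,W:car3-GO | queues: N=0 E=0 S=0 W=2
Step 5 [EW]: N:wait,E:empty,S:wait,W:car4-GO | queues: N=0 E=0 S=0 W=1
Step 6 [NS]: N:empty,E:wait,S:empty,W:wait | queues: N=0 E=0 S=0 W=1
Step 7 [NS]: N:empty,E:wait,S:empty,W:wait | queues: N=0 E=0 S=0 W=1
Step 8 [NS]: N:empty,E:wait,S:empty,W:wait | queues: N=0 E=0 S=0 W=1
Step 9 [EW]: N:wait,E:empty,S:wait,W:car5-GO | queues: N=0 E=0 S=0 W=0
Car 4 crosses at step 5

5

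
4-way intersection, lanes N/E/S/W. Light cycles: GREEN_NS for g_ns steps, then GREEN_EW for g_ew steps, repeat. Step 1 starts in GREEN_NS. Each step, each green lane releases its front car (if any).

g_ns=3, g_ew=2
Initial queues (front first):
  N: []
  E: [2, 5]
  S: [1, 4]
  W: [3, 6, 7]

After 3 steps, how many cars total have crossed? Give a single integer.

Step 1 [NS]: N:empty,E:wait,S:car1-GO,W:wait | queues: N=0 E=2 S=1 W=3
Step 2 [NS]: N:empty,E:wait,S:car4-GO,W:wait | queues: N=0 E=2 S=0 W=3
Step 3 [NS]: N:empty,E:wait,S:empty,W:wait | queues: N=0 E=2 S=0 W=3
Cars crossed by step 3: 2

Answer: 2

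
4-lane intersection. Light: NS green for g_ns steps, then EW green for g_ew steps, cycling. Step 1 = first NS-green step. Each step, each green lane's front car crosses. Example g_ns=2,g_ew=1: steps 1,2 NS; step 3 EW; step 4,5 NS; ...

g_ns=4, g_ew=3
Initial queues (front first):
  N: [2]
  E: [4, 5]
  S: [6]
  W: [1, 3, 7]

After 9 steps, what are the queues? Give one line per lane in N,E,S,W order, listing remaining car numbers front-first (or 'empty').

Step 1 [NS]: N:car2-GO,E:wait,S:car6-GO,W:wait | queues: N=0 E=2 S=0 W=3
Step 2 [NS]: N:empty,E:wait,S:empty,W:wait | queues: N=0 E=2 S=0 W=3
Step 3 [NS]: N:empty,E:wait,S:empty,W:wait | queues: N=0 E=2 S=0 W=3
Step 4 [NS]: N:empty,E:wait,S:empty,W:wait | queues: N=0 E=2 S=0 W=3
Step 5 [EW]: N:wait,E:car4-GO,S:wait,W:car1-GO | queues: N=0 E=1 S=0 W=2
Step 6 [EW]: N:wait,E:car5-GO,S:wait,W:car3-GO | queues: N=0 E=0 S=0 W=1
Step 7 [EW]: N:wait,E:empty,S:wait,W:car7-GO | queues: N=0 E=0 S=0 W=0

N: empty
E: empty
S: empty
W: empty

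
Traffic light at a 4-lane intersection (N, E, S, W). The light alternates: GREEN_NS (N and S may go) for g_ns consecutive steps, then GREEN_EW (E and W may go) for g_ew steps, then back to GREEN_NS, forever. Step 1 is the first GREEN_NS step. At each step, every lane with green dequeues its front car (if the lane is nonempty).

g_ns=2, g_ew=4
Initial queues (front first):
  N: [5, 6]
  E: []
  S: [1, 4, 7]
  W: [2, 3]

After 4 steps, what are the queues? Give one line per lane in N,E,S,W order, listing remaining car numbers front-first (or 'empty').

Step 1 [NS]: N:car5-GO,E:wait,S:car1-GO,W:wait | queues: N=1 E=0 S=2 W=2
Step 2 [NS]: N:car6-GO,E:wait,S:car4-GO,W:wait | queues: N=0 E=0 S=1 W=2
Step 3 [EW]: N:wait,E:empty,S:wait,W:car2-GO | queues: N=0 E=0 S=1 W=1
Step 4 [EW]: N:wait,E:empty,S:wait,W:car3-GO | queues: N=0 E=0 S=1 W=0

N: empty
E: empty
S: 7
W: empty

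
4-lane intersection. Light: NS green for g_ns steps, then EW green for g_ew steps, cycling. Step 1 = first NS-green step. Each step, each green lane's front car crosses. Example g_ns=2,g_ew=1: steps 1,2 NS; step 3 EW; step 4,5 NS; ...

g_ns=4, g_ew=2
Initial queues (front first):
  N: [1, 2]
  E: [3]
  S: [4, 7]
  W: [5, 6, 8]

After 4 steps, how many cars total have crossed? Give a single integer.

Step 1 [NS]: N:car1-GO,E:wait,S:car4-GO,W:wait | queues: N=1 E=1 S=1 W=3
Step 2 [NS]: N:car2-GO,E:wait,S:car7-GO,W:wait | queues: N=0 E=1 S=0 W=3
Step 3 [NS]: N:empty,E:wait,S:empty,W:wait | queues: N=0 E=1 S=0 W=3
Step 4 [NS]: N:empty,E:wait,S:empty,W:wait | queues: N=0 E=1 S=0 W=3
Cars crossed by step 4: 4

Answer: 4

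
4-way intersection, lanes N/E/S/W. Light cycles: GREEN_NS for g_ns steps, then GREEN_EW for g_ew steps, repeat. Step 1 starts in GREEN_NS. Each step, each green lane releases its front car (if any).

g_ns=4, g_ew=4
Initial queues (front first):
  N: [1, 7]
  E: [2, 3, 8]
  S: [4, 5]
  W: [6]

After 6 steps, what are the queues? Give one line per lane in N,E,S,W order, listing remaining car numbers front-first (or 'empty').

Step 1 [NS]: N:car1-GO,E:wait,S:car4-GO,W:wait | queues: N=1 E=3 S=1 W=1
Step 2 [NS]: N:car7-GO,E:wait,S:car5-GO,W:wait | queues: N=0 E=3 S=0 W=1
Step 3 [NS]: N:empty,E:wait,S:empty,W:wait | queues: N=0 E=3 S=0 W=1
Step 4 [NS]: N:empty,E:wait,S:empty,W:wait | queues: N=0 E=3 S=0 W=1
Step 5 [EW]: N:wait,E:car2-GO,S:wait,W:car6-GO | queues: N=0 E=2 S=0 W=0
Step 6 [EW]: N:wait,E:car3-GO,S:wait,W:empty | queues: N=0 E=1 S=0 W=0

N: empty
E: 8
S: empty
W: empty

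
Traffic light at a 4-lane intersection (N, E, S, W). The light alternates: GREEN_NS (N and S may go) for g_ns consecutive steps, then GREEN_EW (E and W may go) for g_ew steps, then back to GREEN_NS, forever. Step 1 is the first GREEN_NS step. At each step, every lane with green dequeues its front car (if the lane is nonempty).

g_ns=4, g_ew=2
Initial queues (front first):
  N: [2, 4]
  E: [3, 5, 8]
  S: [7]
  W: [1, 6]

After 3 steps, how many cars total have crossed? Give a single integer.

Answer: 3

Derivation:
Step 1 [NS]: N:car2-GO,E:wait,S:car7-GO,W:wait | queues: N=1 E=3 S=0 W=2
Step 2 [NS]: N:car4-GO,E:wait,S:empty,W:wait | queues: N=0 E=3 S=0 W=2
Step 3 [NS]: N:empty,E:wait,S:empty,W:wait | queues: N=0 E=3 S=0 W=2
Cars crossed by step 3: 3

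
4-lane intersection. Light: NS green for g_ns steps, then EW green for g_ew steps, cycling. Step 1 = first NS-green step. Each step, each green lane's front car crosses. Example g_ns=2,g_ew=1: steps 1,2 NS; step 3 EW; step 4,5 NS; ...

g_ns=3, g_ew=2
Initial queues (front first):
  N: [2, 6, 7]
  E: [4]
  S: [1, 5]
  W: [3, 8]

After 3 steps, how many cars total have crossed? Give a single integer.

Answer: 5

Derivation:
Step 1 [NS]: N:car2-GO,E:wait,S:car1-GO,W:wait | queues: N=2 E=1 S=1 W=2
Step 2 [NS]: N:car6-GO,E:wait,S:car5-GO,W:wait | queues: N=1 E=1 S=0 W=2
Step 3 [NS]: N:car7-GO,E:wait,S:empty,W:wait | queues: N=0 E=1 S=0 W=2
Cars crossed by step 3: 5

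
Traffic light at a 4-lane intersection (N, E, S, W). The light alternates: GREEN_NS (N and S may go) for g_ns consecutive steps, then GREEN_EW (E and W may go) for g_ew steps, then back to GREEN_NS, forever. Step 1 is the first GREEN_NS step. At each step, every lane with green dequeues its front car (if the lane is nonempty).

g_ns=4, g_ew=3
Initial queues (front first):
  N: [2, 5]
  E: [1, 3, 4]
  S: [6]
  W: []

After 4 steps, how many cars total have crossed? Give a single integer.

Answer: 3

Derivation:
Step 1 [NS]: N:car2-GO,E:wait,S:car6-GO,W:wait | queues: N=1 E=3 S=0 W=0
Step 2 [NS]: N:car5-GO,E:wait,S:empty,W:wait | queues: N=0 E=3 S=0 W=0
Step 3 [NS]: N:empty,E:wait,S:empty,W:wait | queues: N=0 E=3 S=0 W=0
Step 4 [NS]: N:empty,E:wait,S:empty,W:wait | queues: N=0 E=3 S=0 W=0
Cars crossed by step 4: 3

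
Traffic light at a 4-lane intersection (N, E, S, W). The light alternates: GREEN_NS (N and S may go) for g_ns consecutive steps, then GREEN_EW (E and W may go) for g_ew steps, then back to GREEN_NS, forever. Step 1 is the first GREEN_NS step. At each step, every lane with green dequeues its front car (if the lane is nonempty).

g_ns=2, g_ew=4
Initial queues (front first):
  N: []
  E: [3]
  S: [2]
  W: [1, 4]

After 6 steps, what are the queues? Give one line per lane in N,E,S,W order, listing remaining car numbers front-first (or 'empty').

Step 1 [NS]: N:empty,E:wait,S:car2-GO,W:wait | queues: N=0 E=1 S=0 W=2
Step 2 [NS]: N:empty,E:wait,S:empty,W:wait | queues: N=0 E=1 S=0 W=2
Step 3 [EW]: N:wait,E:car3-GO,S:wait,W:car1-GO | queues: N=0 E=0 S=0 W=1
Step 4 [EW]: N:wait,E:empty,S:wait,W:car4-GO | queues: N=0 E=0 S=0 W=0

N: empty
E: empty
S: empty
W: empty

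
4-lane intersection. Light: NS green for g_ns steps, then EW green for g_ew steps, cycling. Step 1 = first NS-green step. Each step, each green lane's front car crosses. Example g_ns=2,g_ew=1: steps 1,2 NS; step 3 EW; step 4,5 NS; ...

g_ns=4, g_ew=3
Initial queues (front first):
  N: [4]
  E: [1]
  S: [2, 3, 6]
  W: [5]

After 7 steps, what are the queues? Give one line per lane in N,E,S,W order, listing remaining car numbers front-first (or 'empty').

Step 1 [NS]: N:car4-GO,E:wait,S:car2-GO,W:wait | queues: N=0 E=1 S=2 W=1
Step 2 [NS]: N:empty,E:wait,S:car3-GO,W:wait | queues: N=0 E=1 S=1 W=1
Step 3 [NS]: N:empty,E:wait,S:car6-GO,W:wait | queues: N=0 E=1 S=0 W=1
Step 4 [NS]: N:empty,E:wait,S:empty,W:wait | queues: N=0 E=1 S=0 W=1
Step 5 [EW]: N:wait,E:car1-GO,S:wait,W:car5-GO | queues: N=0 E=0 S=0 W=0

N: empty
E: empty
S: empty
W: empty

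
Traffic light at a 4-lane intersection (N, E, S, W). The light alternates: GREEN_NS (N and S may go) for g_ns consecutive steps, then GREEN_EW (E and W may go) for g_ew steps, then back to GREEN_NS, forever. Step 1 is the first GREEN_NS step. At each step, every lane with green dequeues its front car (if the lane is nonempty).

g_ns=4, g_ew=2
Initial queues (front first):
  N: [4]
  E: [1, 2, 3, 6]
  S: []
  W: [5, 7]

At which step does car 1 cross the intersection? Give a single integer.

Step 1 [NS]: N:car4-GO,E:wait,S:empty,W:wait | queues: N=0 E=4 S=0 W=2
Step 2 [NS]: N:empty,E:wait,S:empty,W:wait | queues: N=0 E=4 S=0 W=2
Step 3 [NS]: N:empty,E:wait,S:empty,W:wait | queues: N=0 E=4 S=0 W=2
Step 4 [NS]: N:empty,E:wait,S:empty,W:wait | queues: N=0 E=4 S=0 W=2
Step 5 [EW]: N:wait,E:car1-GO,S:wait,W:car5-GO | queues: N=0 E=3 S=0 W=1
Step 6 [EW]: N:wait,E:car2-GO,S:wait,W:car7-GO | queues: N=0 E=2 S=0 W=0
Step 7 [NS]: N:empty,E:wait,S:empty,W:wait | queues: N=0 E=2 S=0 W=0
Step 8 [NS]: N:empty,E:wait,S:empty,W:wait | queues: N=0 E=2 S=0 W=0
Step 9 [NS]: N:empty,E:wait,S:empty,W:wait | queues: N=0 E=2 S=0 W=0
Step 10 [NS]: N:empty,E:wait,S:empty,W:wait | queues: N=0 E=2 S=0 W=0
Step 11 [EW]: N:wait,E:car3-GO,S:wait,W:empty | queues: N=0 E=1 S=0 W=0
Step 12 [EW]: N:wait,E:car6-GO,S:wait,W:empty | queues: N=0 E=0 S=0 W=0
Car 1 crosses at step 5

5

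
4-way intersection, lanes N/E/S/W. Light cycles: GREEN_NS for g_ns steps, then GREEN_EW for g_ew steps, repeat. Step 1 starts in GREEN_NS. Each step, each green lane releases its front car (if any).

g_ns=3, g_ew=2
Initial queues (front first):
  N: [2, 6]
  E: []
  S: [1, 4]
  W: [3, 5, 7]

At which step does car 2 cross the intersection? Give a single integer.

Step 1 [NS]: N:car2-GO,E:wait,S:car1-GO,W:wait | queues: N=1 E=0 S=1 W=3
Step 2 [NS]: N:car6-GO,E:wait,S:car4-GO,W:wait | queues: N=0 E=0 S=0 W=3
Step 3 [NS]: N:empty,E:wait,S:empty,W:wait | queues: N=0 E=0 S=0 W=3
Step 4 [EW]: N:wait,E:empty,S:wait,W:car3-GO | queues: N=0 E=0 S=0 W=2
Step 5 [EW]: N:wait,E:empty,S:wait,W:car5-GO | queues: N=0 E=0 S=0 W=1
Step 6 [NS]: N:empty,E:wait,S:empty,W:wait | queues: N=0 E=0 S=0 W=1
Step 7 [NS]: N:empty,E:wait,S:empty,W:wait | queues: N=0 E=0 S=0 W=1
Step 8 [NS]: N:empty,E:wait,S:empty,W:wait | queues: N=0 E=0 S=0 W=1
Step 9 [EW]: N:wait,E:empty,S:wait,W:car7-GO | queues: N=0 E=0 S=0 W=0
Car 2 crosses at step 1

1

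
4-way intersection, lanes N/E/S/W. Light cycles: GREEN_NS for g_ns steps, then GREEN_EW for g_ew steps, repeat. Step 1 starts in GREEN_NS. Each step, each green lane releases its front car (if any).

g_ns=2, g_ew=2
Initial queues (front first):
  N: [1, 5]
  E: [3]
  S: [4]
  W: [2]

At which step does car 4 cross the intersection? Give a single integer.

Step 1 [NS]: N:car1-GO,E:wait,S:car4-GO,W:wait | queues: N=1 E=1 S=0 W=1
Step 2 [NS]: N:car5-GO,E:wait,S:empty,W:wait | queues: N=0 E=1 S=0 W=1
Step 3 [EW]: N:wait,E:car3-GO,S:wait,W:car2-GO | queues: N=0 E=0 S=0 W=0
Car 4 crosses at step 1

1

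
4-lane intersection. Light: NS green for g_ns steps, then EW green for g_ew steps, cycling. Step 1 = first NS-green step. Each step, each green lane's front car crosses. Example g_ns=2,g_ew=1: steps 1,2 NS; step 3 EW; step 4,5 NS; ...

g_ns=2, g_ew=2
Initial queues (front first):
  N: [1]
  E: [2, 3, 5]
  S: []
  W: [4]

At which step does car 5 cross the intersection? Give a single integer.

Step 1 [NS]: N:car1-GO,E:wait,S:empty,W:wait | queues: N=0 E=3 S=0 W=1
Step 2 [NS]: N:empty,E:wait,S:empty,W:wait | queues: N=0 E=3 S=0 W=1
Step 3 [EW]: N:wait,E:car2-GO,S:wait,W:car4-GO | queues: N=0 E=2 S=0 W=0
Step 4 [EW]: N:wait,E:car3-GO,S:wait,W:empty | queues: N=0 E=1 S=0 W=0
Step 5 [NS]: N:empty,E:wait,S:empty,W:wait | queues: N=0 E=1 S=0 W=0
Step 6 [NS]: N:empty,E:wait,S:empty,W:wait | queues: N=0 E=1 S=0 W=0
Step 7 [EW]: N:wait,E:car5-GO,S:wait,W:empty | queues: N=0 E=0 S=0 W=0
Car 5 crosses at step 7

7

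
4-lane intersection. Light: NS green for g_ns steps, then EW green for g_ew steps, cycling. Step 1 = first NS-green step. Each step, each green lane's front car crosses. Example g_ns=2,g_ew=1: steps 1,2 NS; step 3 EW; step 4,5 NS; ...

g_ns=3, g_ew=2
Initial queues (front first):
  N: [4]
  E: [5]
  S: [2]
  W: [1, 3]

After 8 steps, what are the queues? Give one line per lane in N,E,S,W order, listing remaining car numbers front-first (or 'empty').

Step 1 [NS]: N:car4-GO,E:wait,S:car2-GO,W:wait | queues: N=0 E=1 S=0 W=2
Step 2 [NS]: N:empty,E:wait,S:empty,W:wait | queues: N=0 E=1 S=0 W=2
Step 3 [NS]: N:empty,E:wait,S:empty,W:wait | queues: N=0 E=1 S=0 W=2
Step 4 [EW]: N:wait,E:car5-GO,S:wait,W:car1-GO | queues: N=0 E=0 S=0 W=1
Step 5 [EW]: N:wait,E:empty,S:wait,W:car3-GO | queues: N=0 E=0 S=0 W=0

N: empty
E: empty
S: empty
W: empty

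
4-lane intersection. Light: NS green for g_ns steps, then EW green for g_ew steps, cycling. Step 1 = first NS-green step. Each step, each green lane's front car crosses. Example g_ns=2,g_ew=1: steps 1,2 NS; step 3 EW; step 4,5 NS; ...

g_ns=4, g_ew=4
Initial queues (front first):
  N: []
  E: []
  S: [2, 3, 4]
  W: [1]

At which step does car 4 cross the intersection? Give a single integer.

Step 1 [NS]: N:empty,E:wait,S:car2-GO,W:wait | queues: N=0 E=0 S=2 W=1
Step 2 [NS]: N:empty,E:wait,S:car3-GO,W:wait | queues: N=0 E=0 S=1 W=1
Step 3 [NS]: N:empty,E:wait,S:car4-GO,W:wait | queues: N=0 E=0 S=0 W=1
Step 4 [NS]: N:empty,E:wait,S:empty,W:wait | queues: N=0 E=0 S=0 W=1
Step 5 [EW]: N:wait,E:empty,S:wait,W:car1-GO | queues: N=0 E=0 S=0 W=0
Car 4 crosses at step 3

3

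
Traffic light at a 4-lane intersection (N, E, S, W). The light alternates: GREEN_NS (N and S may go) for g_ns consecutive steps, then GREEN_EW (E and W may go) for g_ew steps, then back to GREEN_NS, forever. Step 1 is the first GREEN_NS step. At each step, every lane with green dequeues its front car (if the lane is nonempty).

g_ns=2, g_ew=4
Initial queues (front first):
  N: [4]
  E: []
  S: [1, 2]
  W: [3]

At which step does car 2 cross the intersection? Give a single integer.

Step 1 [NS]: N:car4-GO,E:wait,S:car1-GO,W:wait | queues: N=0 E=0 S=1 W=1
Step 2 [NS]: N:empty,E:wait,S:car2-GO,W:wait | queues: N=0 E=0 S=0 W=1
Step 3 [EW]: N:wait,E:empty,S:wait,W:car3-GO | queues: N=0 E=0 S=0 W=0
Car 2 crosses at step 2

2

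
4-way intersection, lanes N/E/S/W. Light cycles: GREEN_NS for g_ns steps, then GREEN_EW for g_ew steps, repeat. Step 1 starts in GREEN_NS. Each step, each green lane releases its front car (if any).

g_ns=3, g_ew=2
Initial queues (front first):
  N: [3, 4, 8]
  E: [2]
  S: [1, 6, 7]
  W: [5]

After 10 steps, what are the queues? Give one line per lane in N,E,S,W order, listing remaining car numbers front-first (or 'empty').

Step 1 [NS]: N:car3-GO,E:wait,S:car1-GO,W:wait | queues: N=2 E=1 S=2 W=1
Step 2 [NS]: N:car4-GO,E:wait,S:car6-GO,W:wait | queues: N=1 E=1 S=1 W=1
Step 3 [NS]: N:car8-GO,E:wait,S:car7-GO,W:wait | queues: N=0 E=1 S=0 W=1
Step 4 [EW]: N:wait,E:car2-GO,S:wait,W:car5-GO | queues: N=0 E=0 S=0 W=0

N: empty
E: empty
S: empty
W: empty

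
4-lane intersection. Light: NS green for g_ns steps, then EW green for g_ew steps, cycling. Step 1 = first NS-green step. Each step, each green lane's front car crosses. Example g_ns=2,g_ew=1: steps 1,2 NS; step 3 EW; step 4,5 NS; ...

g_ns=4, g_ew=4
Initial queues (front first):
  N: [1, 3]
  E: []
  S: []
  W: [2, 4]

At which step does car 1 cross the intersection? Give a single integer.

Step 1 [NS]: N:car1-GO,E:wait,S:empty,W:wait | queues: N=1 E=0 S=0 W=2
Step 2 [NS]: N:car3-GO,E:wait,S:empty,W:wait | queues: N=0 E=0 S=0 W=2
Step 3 [NS]: N:empty,E:wait,S:empty,W:wait | queues: N=0 E=0 S=0 W=2
Step 4 [NS]: N:empty,E:wait,S:empty,W:wait | queues: N=0 E=0 S=0 W=2
Step 5 [EW]: N:wait,E:empty,S:wait,W:car2-GO | queues: N=0 E=0 S=0 W=1
Step 6 [EW]: N:wait,E:empty,S:wait,W:car4-GO | queues: N=0 E=0 S=0 W=0
Car 1 crosses at step 1

1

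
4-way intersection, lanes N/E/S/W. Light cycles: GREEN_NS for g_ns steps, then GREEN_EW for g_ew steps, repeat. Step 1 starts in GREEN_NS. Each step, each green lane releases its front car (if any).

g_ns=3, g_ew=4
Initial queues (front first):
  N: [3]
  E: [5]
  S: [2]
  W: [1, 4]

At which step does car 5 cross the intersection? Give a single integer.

Step 1 [NS]: N:car3-GO,E:wait,S:car2-GO,W:wait | queues: N=0 E=1 S=0 W=2
Step 2 [NS]: N:empty,E:wait,S:empty,W:wait | queues: N=0 E=1 S=0 W=2
Step 3 [NS]: N:empty,E:wait,S:empty,W:wait | queues: N=0 E=1 S=0 W=2
Step 4 [EW]: N:wait,E:car5-GO,S:wait,W:car1-GO | queues: N=0 E=0 S=0 W=1
Step 5 [EW]: N:wait,E:empty,S:wait,W:car4-GO | queues: N=0 E=0 S=0 W=0
Car 5 crosses at step 4

4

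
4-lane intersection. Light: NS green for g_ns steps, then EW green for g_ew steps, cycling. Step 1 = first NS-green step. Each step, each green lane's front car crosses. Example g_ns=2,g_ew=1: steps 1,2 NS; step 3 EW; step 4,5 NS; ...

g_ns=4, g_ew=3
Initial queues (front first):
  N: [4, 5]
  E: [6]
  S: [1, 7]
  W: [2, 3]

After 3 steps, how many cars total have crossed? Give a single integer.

Step 1 [NS]: N:car4-GO,E:wait,S:car1-GO,W:wait | queues: N=1 E=1 S=1 W=2
Step 2 [NS]: N:car5-GO,E:wait,S:car7-GO,W:wait | queues: N=0 E=1 S=0 W=2
Step 3 [NS]: N:empty,E:wait,S:empty,W:wait | queues: N=0 E=1 S=0 W=2
Cars crossed by step 3: 4

Answer: 4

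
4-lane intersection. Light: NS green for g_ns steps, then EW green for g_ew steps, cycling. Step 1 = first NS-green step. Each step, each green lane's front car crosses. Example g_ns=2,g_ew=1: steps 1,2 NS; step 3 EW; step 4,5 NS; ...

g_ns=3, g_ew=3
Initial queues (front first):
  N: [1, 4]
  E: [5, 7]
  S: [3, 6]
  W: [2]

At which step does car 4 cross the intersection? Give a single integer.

Step 1 [NS]: N:car1-GO,E:wait,S:car3-GO,W:wait | queues: N=1 E=2 S=1 W=1
Step 2 [NS]: N:car4-GO,E:wait,S:car6-GO,W:wait | queues: N=0 E=2 S=0 W=1
Step 3 [NS]: N:empty,E:wait,S:empty,W:wait | queues: N=0 E=2 S=0 W=1
Step 4 [EW]: N:wait,E:car5-GO,S:wait,W:car2-GO | queues: N=0 E=1 S=0 W=0
Step 5 [EW]: N:wait,E:car7-GO,S:wait,W:empty | queues: N=0 E=0 S=0 W=0
Car 4 crosses at step 2

2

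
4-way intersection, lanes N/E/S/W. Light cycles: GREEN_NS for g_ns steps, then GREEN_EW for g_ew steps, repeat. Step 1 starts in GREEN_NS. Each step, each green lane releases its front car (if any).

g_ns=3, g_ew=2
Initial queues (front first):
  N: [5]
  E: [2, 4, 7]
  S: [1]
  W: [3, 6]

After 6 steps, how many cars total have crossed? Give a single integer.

Answer: 6

Derivation:
Step 1 [NS]: N:car5-GO,E:wait,S:car1-GO,W:wait | queues: N=0 E=3 S=0 W=2
Step 2 [NS]: N:empty,E:wait,S:empty,W:wait | queues: N=0 E=3 S=0 W=2
Step 3 [NS]: N:empty,E:wait,S:empty,W:wait | queues: N=0 E=3 S=0 W=2
Step 4 [EW]: N:wait,E:car2-GO,S:wait,W:car3-GO | queues: N=0 E=2 S=0 W=1
Step 5 [EW]: N:wait,E:car4-GO,S:wait,W:car6-GO | queues: N=0 E=1 S=0 W=0
Step 6 [NS]: N:empty,E:wait,S:empty,W:wait | queues: N=0 E=1 S=0 W=0
Cars crossed by step 6: 6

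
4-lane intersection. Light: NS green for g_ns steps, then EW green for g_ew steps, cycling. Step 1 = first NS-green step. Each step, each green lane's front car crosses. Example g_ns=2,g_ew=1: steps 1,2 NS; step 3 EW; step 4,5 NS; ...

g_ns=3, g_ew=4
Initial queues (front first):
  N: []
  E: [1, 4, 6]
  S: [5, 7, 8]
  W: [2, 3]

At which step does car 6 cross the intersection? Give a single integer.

Step 1 [NS]: N:empty,E:wait,S:car5-GO,W:wait | queues: N=0 E=3 S=2 W=2
Step 2 [NS]: N:empty,E:wait,S:car7-GO,W:wait | queues: N=0 E=3 S=1 W=2
Step 3 [NS]: N:empty,E:wait,S:car8-GO,W:wait | queues: N=0 E=3 S=0 W=2
Step 4 [EW]: N:wait,E:car1-GO,S:wait,W:car2-GO | queues: N=0 E=2 S=0 W=1
Step 5 [EW]: N:wait,E:car4-GO,S:wait,W:car3-GO | queues: N=0 E=1 S=0 W=0
Step 6 [EW]: N:wait,E:car6-GO,S:wait,W:empty | queues: N=0 E=0 S=0 W=0
Car 6 crosses at step 6

6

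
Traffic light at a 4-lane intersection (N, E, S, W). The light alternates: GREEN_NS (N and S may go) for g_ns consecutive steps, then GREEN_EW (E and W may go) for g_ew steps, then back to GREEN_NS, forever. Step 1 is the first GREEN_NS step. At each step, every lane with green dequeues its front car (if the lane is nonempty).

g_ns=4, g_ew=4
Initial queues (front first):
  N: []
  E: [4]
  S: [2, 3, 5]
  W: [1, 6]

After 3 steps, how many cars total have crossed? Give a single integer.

Answer: 3

Derivation:
Step 1 [NS]: N:empty,E:wait,S:car2-GO,W:wait | queues: N=0 E=1 S=2 W=2
Step 2 [NS]: N:empty,E:wait,S:car3-GO,W:wait | queues: N=0 E=1 S=1 W=2
Step 3 [NS]: N:empty,E:wait,S:car5-GO,W:wait | queues: N=0 E=1 S=0 W=2
Cars crossed by step 3: 3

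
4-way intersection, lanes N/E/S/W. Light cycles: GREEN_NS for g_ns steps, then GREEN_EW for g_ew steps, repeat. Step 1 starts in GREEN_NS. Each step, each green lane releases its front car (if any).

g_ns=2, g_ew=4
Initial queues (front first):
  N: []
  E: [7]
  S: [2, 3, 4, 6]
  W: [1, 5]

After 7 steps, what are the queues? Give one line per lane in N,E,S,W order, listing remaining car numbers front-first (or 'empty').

Step 1 [NS]: N:empty,E:wait,S:car2-GO,W:wait | queues: N=0 E=1 S=3 W=2
Step 2 [NS]: N:empty,E:wait,S:car3-GO,W:wait | queues: N=0 E=1 S=2 W=2
Step 3 [EW]: N:wait,E:car7-GO,S:wait,W:car1-GO | queues: N=0 E=0 S=2 W=1
Step 4 [EW]: N:wait,E:empty,S:wait,W:car5-GO | queues: N=0 E=0 S=2 W=0
Step 5 [EW]: N:wait,E:empty,S:wait,W:empty | queues: N=0 E=0 S=2 W=0
Step 6 [EW]: N:wait,E:empty,S:wait,W:empty | queues: N=0 E=0 S=2 W=0
Step 7 [NS]: N:empty,E:wait,S:car4-GO,W:wait | queues: N=0 E=0 S=1 W=0

N: empty
E: empty
S: 6
W: empty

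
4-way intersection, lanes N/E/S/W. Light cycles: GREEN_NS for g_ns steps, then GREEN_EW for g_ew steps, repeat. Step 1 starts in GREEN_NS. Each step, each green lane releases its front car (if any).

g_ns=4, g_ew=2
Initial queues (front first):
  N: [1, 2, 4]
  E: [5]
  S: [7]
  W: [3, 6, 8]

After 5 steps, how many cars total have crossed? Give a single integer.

Step 1 [NS]: N:car1-GO,E:wait,S:car7-GO,W:wait | queues: N=2 E=1 S=0 W=3
Step 2 [NS]: N:car2-GO,E:wait,S:empty,W:wait | queues: N=1 E=1 S=0 W=3
Step 3 [NS]: N:car4-GO,E:wait,S:empty,W:wait | queues: N=0 E=1 S=0 W=3
Step 4 [NS]: N:empty,E:wait,S:empty,W:wait | queues: N=0 E=1 S=0 W=3
Step 5 [EW]: N:wait,E:car5-GO,S:wait,W:car3-GO | queues: N=0 E=0 S=0 W=2
Cars crossed by step 5: 6

Answer: 6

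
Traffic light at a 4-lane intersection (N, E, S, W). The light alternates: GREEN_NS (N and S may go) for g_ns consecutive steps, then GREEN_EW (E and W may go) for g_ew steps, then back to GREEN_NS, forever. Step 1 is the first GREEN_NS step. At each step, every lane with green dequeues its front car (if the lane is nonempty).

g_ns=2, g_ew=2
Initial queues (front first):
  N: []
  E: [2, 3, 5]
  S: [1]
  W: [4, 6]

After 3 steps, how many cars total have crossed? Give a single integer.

Answer: 3

Derivation:
Step 1 [NS]: N:empty,E:wait,S:car1-GO,W:wait | queues: N=0 E=3 S=0 W=2
Step 2 [NS]: N:empty,E:wait,S:empty,W:wait | queues: N=0 E=3 S=0 W=2
Step 3 [EW]: N:wait,E:car2-GO,S:wait,W:car4-GO | queues: N=0 E=2 S=0 W=1
Cars crossed by step 3: 3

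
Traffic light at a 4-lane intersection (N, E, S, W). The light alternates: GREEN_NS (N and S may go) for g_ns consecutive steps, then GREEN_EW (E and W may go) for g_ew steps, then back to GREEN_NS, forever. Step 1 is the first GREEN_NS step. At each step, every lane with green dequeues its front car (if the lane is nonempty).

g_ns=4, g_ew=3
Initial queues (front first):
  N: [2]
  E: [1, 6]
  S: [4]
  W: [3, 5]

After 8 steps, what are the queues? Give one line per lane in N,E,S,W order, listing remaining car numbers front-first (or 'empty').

Step 1 [NS]: N:car2-GO,E:wait,S:car4-GO,W:wait | queues: N=0 E=2 S=0 W=2
Step 2 [NS]: N:empty,E:wait,S:empty,W:wait | queues: N=0 E=2 S=0 W=2
Step 3 [NS]: N:empty,E:wait,S:empty,W:wait | queues: N=0 E=2 S=0 W=2
Step 4 [NS]: N:empty,E:wait,S:empty,W:wait | queues: N=0 E=2 S=0 W=2
Step 5 [EW]: N:wait,E:car1-GO,S:wait,W:car3-GO | queues: N=0 E=1 S=0 W=1
Step 6 [EW]: N:wait,E:car6-GO,S:wait,W:car5-GO | queues: N=0 E=0 S=0 W=0

N: empty
E: empty
S: empty
W: empty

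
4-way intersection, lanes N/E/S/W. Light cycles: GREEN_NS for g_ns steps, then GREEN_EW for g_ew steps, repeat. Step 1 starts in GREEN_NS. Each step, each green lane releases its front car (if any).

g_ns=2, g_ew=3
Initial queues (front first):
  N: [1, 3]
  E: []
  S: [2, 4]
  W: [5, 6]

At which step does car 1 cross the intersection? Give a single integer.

Step 1 [NS]: N:car1-GO,E:wait,S:car2-GO,W:wait | queues: N=1 E=0 S=1 W=2
Step 2 [NS]: N:car3-GO,E:wait,S:car4-GO,W:wait | queues: N=0 E=0 S=0 W=2
Step 3 [EW]: N:wait,E:empty,S:wait,W:car5-GO | queues: N=0 E=0 S=0 W=1
Step 4 [EW]: N:wait,E:empty,S:wait,W:car6-GO | queues: N=0 E=0 S=0 W=0
Car 1 crosses at step 1

1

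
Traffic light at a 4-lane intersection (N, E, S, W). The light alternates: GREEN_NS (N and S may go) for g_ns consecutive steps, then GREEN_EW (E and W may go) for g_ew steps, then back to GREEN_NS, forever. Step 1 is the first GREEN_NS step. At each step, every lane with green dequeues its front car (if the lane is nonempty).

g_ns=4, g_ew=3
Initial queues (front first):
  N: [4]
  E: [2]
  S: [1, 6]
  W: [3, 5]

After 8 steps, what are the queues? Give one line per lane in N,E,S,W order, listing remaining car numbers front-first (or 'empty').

Step 1 [NS]: N:car4-GO,E:wait,S:car1-GO,W:wait | queues: N=0 E=1 S=1 W=2
Step 2 [NS]: N:empty,E:wait,S:car6-GO,W:wait | queues: N=0 E=1 S=0 W=2
Step 3 [NS]: N:empty,E:wait,S:empty,W:wait | queues: N=0 E=1 S=0 W=2
Step 4 [NS]: N:empty,E:wait,S:empty,W:wait | queues: N=0 E=1 S=0 W=2
Step 5 [EW]: N:wait,E:car2-GO,S:wait,W:car3-GO | queues: N=0 E=0 S=0 W=1
Step 6 [EW]: N:wait,E:empty,S:wait,W:car5-GO | queues: N=0 E=0 S=0 W=0

N: empty
E: empty
S: empty
W: empty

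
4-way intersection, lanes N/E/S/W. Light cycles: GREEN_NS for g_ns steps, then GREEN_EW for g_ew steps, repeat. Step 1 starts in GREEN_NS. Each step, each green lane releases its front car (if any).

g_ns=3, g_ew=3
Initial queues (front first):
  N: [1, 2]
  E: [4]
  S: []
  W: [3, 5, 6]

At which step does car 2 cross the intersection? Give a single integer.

Step 1 [NS]: N:car1-GO,E:wait,S:empty,W:wait | queues: N=1 E=1 S=0 W=3
Step 2 [NS]: N:car2-GO,E:wait,S:empty,W:wait | queues: N=0 E=1 S=0 W=3
Step 3 [NS]: N:empty,E:wait,S:empty,W:wait | queues: N=0 E=1 S=0 W=3
Step 4 [EW]: N:wait,E:car4-GO,S:wait,W:car3-GO | queues: N=0 E=0 S=0 W=2
Step 5 [EW]: N:wait,E:empty,S:wait,W:car5-GO | queues: N=0 E=0 S=0 W=1
Step 6 [EW]: N:wait,E:empty,S:wait,W:car6-GO | queues: N=0 E=0 S=0 W=0
Car 2 crosses at step 2

2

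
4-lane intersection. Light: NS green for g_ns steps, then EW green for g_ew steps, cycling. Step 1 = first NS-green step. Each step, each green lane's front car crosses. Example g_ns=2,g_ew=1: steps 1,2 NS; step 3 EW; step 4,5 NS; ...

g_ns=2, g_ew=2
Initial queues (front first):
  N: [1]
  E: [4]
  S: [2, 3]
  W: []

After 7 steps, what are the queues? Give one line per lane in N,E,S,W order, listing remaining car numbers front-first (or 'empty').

Step 1 [NS]: N:car1-GO,E:wait,S:car2-GO,W:wait | queues: N=0 E=1 S=1 W=0
Step 2 [NS]: N:empty,E:wait,S:car3-GO,W:wait | queues: N=0 E=1 S=0 W=0
Step 3 [EW]: N:wait,E:car4-GO,S:wait,W:empty | queues: N=0 E=0 S=0 W=0

N: empty
E: empty
S: empty
W: empty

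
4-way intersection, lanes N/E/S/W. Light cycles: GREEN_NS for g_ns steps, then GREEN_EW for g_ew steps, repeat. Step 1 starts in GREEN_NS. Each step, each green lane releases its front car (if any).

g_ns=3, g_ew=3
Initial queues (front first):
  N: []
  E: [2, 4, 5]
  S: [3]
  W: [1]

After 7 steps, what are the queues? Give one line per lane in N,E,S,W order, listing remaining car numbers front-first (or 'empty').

Step 1 [NS]: N:empty,E:wait,S:car3-GO,W:wait | queues: N=0 E=3 S=0 W=1
Step 2 [NS]: N:empty,E:wait,S:empty,W:wait | queues: N=0 E=3 S=0 W=1
Step 3 [NS]: N:empty,E:wait,S:empty,W:wait | queues: N=0 E=3 S=0 W=1
Step 4 [EW]: N:wait,E:car2-GO,S:wait,W:car1-GO | queues: N=0 E=2 S=0 W=0
Step 5 [EW]: N:wait,E:car4-GO,S:wait,W:empty | queues: N=0 E=1 S=0 W=0
Step 6 [EW]: N:wait,E:car5-GO,S:wait,W:empty | queues: N=0 E=0 S=0 W=0

N: empty
E: empty
S: empty
W: empty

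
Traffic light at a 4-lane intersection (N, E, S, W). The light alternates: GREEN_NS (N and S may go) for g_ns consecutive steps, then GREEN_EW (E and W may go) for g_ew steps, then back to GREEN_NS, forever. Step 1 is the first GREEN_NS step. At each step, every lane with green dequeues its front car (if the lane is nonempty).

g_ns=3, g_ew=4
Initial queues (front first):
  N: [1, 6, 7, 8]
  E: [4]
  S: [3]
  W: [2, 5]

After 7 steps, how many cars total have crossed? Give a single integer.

Step 1 [NS]: N:car1-GO,E:wait,S:car3-GO,W:wait | queues: N=3 E=1 S=0 W=2
Step 2 [NS]: N:car6-GO,E:wait,S:empty,W:wait | queues: N=2 E=1 S=0 W=2
Step 3 [NS]: N:car7-GO,E:wait,S:empty,W:wait | queues: N=1 E=1 S=0 W=2
Step 4 [EW]: N:wait,E:car4-GO,S:wait,W:car2-GO | queues: N=1 E=0 S=0 W=1
Step 5 [EW]: N:wait,E:empty,S:wait,W:car5-GO | queues: N=1 E=0 S=0 W=0
Step 6 [EW]: N:wait,E:empty,S:wait,W:empty | queues: N=1 E=0 S=0 W=0
Step 7 [EW]: N:wait,E:empty,S:wait,W:empty | queues: N=1 E=0 S=0 W=0
Cars crossed by step 7: 7

Answer: 7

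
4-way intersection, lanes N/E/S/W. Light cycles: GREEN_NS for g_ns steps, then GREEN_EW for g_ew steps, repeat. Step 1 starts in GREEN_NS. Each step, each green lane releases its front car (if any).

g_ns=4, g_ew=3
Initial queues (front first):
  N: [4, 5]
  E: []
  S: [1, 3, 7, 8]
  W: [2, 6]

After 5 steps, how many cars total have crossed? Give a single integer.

Answer: 7

Derivation:
Step 1 [NS]: N:car4-GO,E:wait,S:car1-GO,W:wait | queues: N=1 E=0 S=3 W=2
Step 2 [NS]: N:car5-GO,E:wait,S:car3-GO,W:wait | queues: N=0 E=0 S=2 W=2
Step 3 [NS]: N:empty,E:wait,S:car7-GO,W:wait | queues: N=0 E=0 S=1 W=2
Step 4 [NS]: N:empty,E:wait,S:car8-GO,W:wait | queues: N=0 E=0 S=0 W=2
Step 5 [EW]: N:wait,E:empty,S:wait,W:car2-GO | queues: N=0 E=0 S=0 W=1
Cars crossed by step 5: 7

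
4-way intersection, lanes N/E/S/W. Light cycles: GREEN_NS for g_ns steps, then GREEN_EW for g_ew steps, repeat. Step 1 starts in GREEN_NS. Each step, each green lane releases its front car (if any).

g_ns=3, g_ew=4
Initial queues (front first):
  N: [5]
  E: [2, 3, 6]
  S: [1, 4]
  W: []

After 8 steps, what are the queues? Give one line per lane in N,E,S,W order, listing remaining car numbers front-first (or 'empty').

Step 1 [NS]: N:car5-GO,E:wait,S:car1-GO,W:wait | queues: N=0 E=3 S=1 W=0
Step 2 [NS]: N:empty,E:wait,S:car4-GO,W:wait | queues: N=0 E=3 S=0 W=0
Step 3 [NS]: N:empty,E:wait,S:empty,W:wait | queues: N=0 E=3 S=0 W=0
Step 4 [EW]: N:wait,E:car2-GO,S:wait,W:empty | queues: N=0 E=2 S=0 W=0
Step 5 [EW]: N:wait,E:car3-GO,S:wait,W:empty | queues: N=0 E=1 S=0 W=0
Step 6 [EW]: N:wait,E:car6-GO,S:wait,W:empty | queues: N=0 E=0 S=0 W=0

N: empty
E: empty
S: empty
W: empty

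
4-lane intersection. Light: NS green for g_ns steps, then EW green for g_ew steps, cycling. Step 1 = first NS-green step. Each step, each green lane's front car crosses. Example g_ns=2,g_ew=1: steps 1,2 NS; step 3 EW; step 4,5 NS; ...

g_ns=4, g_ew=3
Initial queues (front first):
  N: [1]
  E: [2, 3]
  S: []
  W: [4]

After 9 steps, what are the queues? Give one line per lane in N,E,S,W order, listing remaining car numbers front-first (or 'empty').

Step 1 [NS]: N:car1-GO,E:wait,S:empty,W:wait | queues: N=0 E=2 S=0 W=1
Step 2 [NS]: N:empty,E:wait,S:empty,W:wait | queues: N=0 E=2 S=0 W=1
Step 3 [NS]: N:empty,E:wait,S:empty,W:wait | queues: N=0 E=2 S=0 W=1
Step 4 [NS]: N:empty,E:wait,S:empty,W:wait | queues: N=0 E=2 S=0 W=1
Step 5 [EW]: N:wait,E:car2-GO,S:wait,W:car4-GO | queues: N=0 E=1 S=0 W=0
Step 6 [EW]: N:wait,E:car3-GO,S:wait,W:empty | queues: N=0 E=0 S=0 W=0

N: empty
E: empty
S: empty
W: empty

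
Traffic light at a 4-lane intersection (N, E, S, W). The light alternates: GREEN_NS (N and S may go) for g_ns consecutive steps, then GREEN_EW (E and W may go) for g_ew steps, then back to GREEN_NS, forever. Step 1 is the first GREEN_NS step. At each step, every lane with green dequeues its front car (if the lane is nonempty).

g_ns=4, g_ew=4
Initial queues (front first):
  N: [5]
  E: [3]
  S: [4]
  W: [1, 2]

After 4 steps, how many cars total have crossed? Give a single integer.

Step 1 [NS]: N:car5-GO,E:wait,S:car4-GO,W:wait | queues: N=0 E=1 S=0 W=2
Step 2 [NS]: N:empty,E:wait,S:empty,W:wait | queues: N=0 E=1 S=0 W=2
Step 3 [NS]: N:empty,E:wait,S:empty,W:wait | queues: N=0 E=1 S=0 W=2
Step 4 [NS]: N:empty,E:wait,S:empty,W:wait | queues: N=0 E=1 S=0 W=2
Cars crossed by step 4: 2

Answer: 2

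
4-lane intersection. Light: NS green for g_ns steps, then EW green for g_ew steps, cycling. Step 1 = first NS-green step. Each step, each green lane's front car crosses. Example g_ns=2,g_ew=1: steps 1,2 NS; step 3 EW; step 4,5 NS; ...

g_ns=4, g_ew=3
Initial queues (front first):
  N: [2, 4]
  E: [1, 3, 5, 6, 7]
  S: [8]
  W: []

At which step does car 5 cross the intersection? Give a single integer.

Step 1 [NS]: N:car2-GO,E:wait,S:car8-GO,W:wait | queues: N=1 E=5 S=0 W=0
Step 2 [NS]: N:car4-GO,E:wait,S:empty,W:wait | queues: N=0 E=5 S=0 W=0
Step 3 [NS]: N:empty,E:wait,S:empty,W:wait | queues: N=0 E=5 S=0 W=0
Step 4 [NS]: N:empty,E:wait,S:empty,W:wait | queues: N=0 E=5 S=0 W=0
Step 5 [EW]: N:wait,E:car1-GO,S:wait,W:empty | queues: N=0 E=4 S=0 W=0
Step 6 [EW]: N:wait,E:car3-GO,S:wait,W:empty | queues: N=0 E=3 S=0 W=0
Step 7 [EW]: N:wait,E:car5-GO,S:wait,W:empty | queues: N=0 E=2 S=0 W=0
Step 8 [NS]: N:empty,E:wait,S:empty,W:wait | queues: N=0 E=2 S=0 W=0
Step 9 [NS]: N:empty,E:wait,S:empty,W:wait | queues: N=0 E=2 S=0 W=0
Step 10 [NS]: N:empty,E:wait,S:empty,W:wait | queues: N=0 E=2 S=0 W=0
Step 11 [NS]: N:empty,E:wait,S:empty,W:wait | queues: N=0 E=2 S=0 W=0
Step 12 [EW]: N:wait,E:car6-GO,S:wait,W:empty | queues: N=0 E=1 S=0 W=0
Step 13 [EW]: N:wait,E:car7-GO,S:wait,W:empty | queues: N=0 E=0 S=0 W=0
Car 5 crosses at step 7

7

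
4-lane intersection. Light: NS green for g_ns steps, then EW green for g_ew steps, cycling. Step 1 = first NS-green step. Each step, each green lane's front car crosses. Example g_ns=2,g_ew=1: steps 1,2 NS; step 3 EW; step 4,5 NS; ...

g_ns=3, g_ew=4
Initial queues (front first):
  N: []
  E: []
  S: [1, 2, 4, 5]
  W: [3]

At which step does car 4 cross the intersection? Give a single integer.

Step 1 [NS]: N:empty,E:wait,S:car1-GO,W:wait | queues: N=0 E=0 S=3 W=1
Step 2 [NS]: N:empty,E:wait,S:car2-GO,W:wait | queues: N=0 E=0 S=2 W=1
Step 3 [NS]: N:empty,E:wait,S:car4-GO,W:wait | queues: N=0 E=0 S=1 W=1
Step 4 [EW]: N:wait,E:empty,S:wait,W:car3-GO | queues: N=0 E=0 S=1 W=0
Step 5 [EW]: N:wait,E:empty,S:wait,W:empty | queues: N=0 E=0 S=1 W=0
Step 6 [EW]: N:wait,E:empty,S:wait,W:empty | queues: N=0 E=0 S=1 W=0
Step 7 [EW]: N:wait,E:empty,S:wait,W:empty | queues: N=0 E=0 S=1 W=0
Step 8 [NS]: N:empty,E:wait,S:car5-GO,W:wait | queues: N=0 E=0 S=0 W=0
Car 4 crosses at step 3

3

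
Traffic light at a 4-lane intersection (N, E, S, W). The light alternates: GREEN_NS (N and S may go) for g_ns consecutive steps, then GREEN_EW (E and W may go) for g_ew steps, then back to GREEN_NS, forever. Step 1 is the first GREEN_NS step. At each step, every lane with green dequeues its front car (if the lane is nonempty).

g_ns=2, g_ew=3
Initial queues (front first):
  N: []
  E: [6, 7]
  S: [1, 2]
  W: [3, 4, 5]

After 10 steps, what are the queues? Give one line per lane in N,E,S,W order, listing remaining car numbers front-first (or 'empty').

Step 1 [NS]: N:empty,E:wait,S:car1-GO,W:wait | queues: N=0 E=2 S=1 W=3
Step 2 [NS]: N:empty,E:wait,S:car2-GO,W:wait | queues: N=0 E=2 S=0 W=3
Step 3 [EW]: N:wait,E:car6-GO,S:wait,W:car3-GO | queues: N=0 E=1 S=0 W=2
Step 4 [EW]: N:wait,E:car7-GO,S:wait,W:car4-GO | queues: N=0 E=0 S=0 W=1
Step 5 [EW]: N:wait,E:empty,S:wait,W:car5-GO | queues: N=0 E=0 S=0 W=0

N: empty
E: empty
S: empty
W: empty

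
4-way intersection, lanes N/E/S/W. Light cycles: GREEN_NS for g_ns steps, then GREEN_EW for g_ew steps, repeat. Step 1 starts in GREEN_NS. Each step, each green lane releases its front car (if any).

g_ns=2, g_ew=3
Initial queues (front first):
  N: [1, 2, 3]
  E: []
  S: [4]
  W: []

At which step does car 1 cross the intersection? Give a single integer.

Step 1 [NS]: N:car1-GO,E:wait,S:car4-GO,W:wait | queues: N=2 E=0 S=0 W=0
Step 2 [NS]: N:car2-GO,E:wait,S:empty,W:wait | queues: N=1 E=0 S=0 W=0
Step 3 [EW]: N:wait,E:empty,S:wait,W:empty | queues: N=1 E=0 S=0 W=0
Step 4 [EW]: N:wait,E:empty,S:wait,W:empty | queues: N=1 E=0 S=0 W=0
Step 5 [EW]: N:wait,E:empty,S:wait,W:empty | queues: N=1 E=0 S=0 W=0
Step 6 [NS]: N:car3-GO,E:wait,S:empty,W:wait | queues: N=0 E=0 S=0 W=0
Car 1 crosses at step 1

1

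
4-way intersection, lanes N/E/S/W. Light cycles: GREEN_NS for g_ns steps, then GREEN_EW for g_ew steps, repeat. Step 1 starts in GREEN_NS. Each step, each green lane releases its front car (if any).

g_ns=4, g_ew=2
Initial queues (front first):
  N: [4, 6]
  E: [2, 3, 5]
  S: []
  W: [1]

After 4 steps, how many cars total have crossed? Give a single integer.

Step 1 [NS]: N:car4-GO,E:wait,S:empty,W:wait | queues: N=1 E=3 S=0 W=1
Step 2 [NS]: N:car6-GO,E:wait,S:empty,W:wait | queues: N=0 E=3 S=0 W=1
Step 3 [NS]: N:empty,E:wait,S:empty,W:wait | queues: N=0 E=3 S=0 W=1
Step 4 [NS]: N:empty,E:wait,S:empty,W:wait | queues: N=0 E=3 S=0 W=1
Cars crossed by step 4: 2

Answer: 2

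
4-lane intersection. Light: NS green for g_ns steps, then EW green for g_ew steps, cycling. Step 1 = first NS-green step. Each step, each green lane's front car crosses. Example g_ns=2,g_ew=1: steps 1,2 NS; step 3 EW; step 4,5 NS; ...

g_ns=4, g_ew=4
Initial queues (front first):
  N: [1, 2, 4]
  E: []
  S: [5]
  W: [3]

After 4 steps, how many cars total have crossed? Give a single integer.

Step 1 [NS]: N:car1-GO,E:wait,S:car5-GO,W:wait | queues: N=2 E=0 S=0 W=1
Step 2 [NS]: N:car2-GO,E:wait,S:empty,W:wait | queues: N=1 E=0 S=0 W=1
Step 3 [NS]: N:car4-GO,E:wait,S:empty,W:wait | queues: N=0 E=0 S=0 W=1
Step 4 [NS]: N:empty,E:wait,S:empty,W:wait | queues: N=0 E=0 S=0 W=1
Cars crossed by step 4: 4

Answer: 4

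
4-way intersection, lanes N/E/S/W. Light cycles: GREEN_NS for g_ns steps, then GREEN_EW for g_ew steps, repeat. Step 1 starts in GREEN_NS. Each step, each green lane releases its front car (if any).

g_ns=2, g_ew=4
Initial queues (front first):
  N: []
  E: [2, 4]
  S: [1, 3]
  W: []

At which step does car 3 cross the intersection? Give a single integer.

Step 1 [NS]: N:empty,E:wait,S:car1-GO,W:wait | queues: N=0 E=2 S=1 W=0
Step 2 [NS]: N:empty,E:wait,S:car3-GO,W:wait | queues: N=0 E=2 S=0 W=0
Step 3 [EW]: N:wait,E:car2-GO,S:wait,W:empty | queues: N=0 E=1 S=0 W=0
Step 4 [EW]: N:wait,E:car4-GO,S:wait,W:empty | queues: N=0 E=0 S=0 W=0
Car 3 crosses at step 2

2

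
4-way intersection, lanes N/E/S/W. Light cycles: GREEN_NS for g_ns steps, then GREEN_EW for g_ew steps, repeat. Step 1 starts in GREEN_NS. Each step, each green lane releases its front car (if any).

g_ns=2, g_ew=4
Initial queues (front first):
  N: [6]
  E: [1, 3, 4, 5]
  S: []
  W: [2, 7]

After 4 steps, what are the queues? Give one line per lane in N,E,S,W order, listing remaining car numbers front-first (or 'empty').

Step 1 [NS]: N:car6-GO,E:wait,S:empty,W:wait | queues: N=0 E=4 S=0 W=2
Step 2 [NS]: N:empty,E:wait,S:empty,W:wait | queues: N=0 E=4 S=0 W=2
Step 3 [EW]: N:wait,E:car1-GO,S:wait,W:car2-GO | queues: N=0 E=3 S=0 W=1
Step 4 [EW]: N:wait,E:car3-GO,S:wait,W:car7-GO | queues: N=0 E=2 S=0 W=0

N: empty
E: 4 5
S: empty
W: empty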